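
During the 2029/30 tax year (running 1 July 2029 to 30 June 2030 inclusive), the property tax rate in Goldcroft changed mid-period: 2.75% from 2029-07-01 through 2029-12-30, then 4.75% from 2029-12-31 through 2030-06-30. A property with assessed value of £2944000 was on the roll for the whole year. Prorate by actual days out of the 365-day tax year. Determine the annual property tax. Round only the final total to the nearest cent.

£110319.34

2029-07-01 to 2029-12-30: 183 days at 2.75% → £2944000 × 2.75% × 183/365 = £40590.9041
2029-12-31 to 2030-06-30: 182 days at 4.75% → £2944000 × 4.75% × 182/365 = £69728.4384
Total = £110319.3425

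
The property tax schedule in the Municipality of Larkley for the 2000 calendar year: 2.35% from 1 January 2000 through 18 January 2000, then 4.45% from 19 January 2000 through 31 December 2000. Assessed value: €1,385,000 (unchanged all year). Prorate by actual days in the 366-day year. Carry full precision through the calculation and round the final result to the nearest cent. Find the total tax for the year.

€60,202.09

1 January – 18 January 2000: 18 days at 2.35% → €1,385,000 × 2.35% × 18/366 = €1,600.6967
19 January – 31 December 2000: 348 days at 4.45% → €1,385,000 × 4.45% × 348/366 = €58,601.3934
Total = €60,202.0902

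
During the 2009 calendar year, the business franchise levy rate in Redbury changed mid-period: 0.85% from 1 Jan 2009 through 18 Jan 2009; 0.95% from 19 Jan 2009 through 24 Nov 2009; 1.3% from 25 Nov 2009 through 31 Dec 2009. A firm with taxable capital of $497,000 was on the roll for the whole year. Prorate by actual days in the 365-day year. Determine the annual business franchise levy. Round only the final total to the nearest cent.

$4,873.32

1 Jan – 18 Jan 2009: 18 days at 0.85% → $497,000 × 0.85% × 18/365 = $208.3315
19 Jan – 24 Nov 2009: 310 days at 0.95% → $497,000 × 0.95% × 310/365 = $4,010.0411
25 Nov – 31 Dec 2009: 37 days at 1.3% → $497,000 × 1.3% × 37/365 = $654.9507
Total = $4,873.3233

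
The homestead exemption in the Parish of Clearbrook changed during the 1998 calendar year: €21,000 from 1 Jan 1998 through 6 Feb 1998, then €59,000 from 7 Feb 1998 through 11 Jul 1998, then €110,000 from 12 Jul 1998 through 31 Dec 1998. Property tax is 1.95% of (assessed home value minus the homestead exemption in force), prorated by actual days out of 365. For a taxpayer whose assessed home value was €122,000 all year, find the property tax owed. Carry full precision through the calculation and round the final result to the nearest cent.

1 Jan – 6 Feb 1998: 37 days, exemption €21,000 → (€122,000 − €21,000) × 1.95% × 37/365 = €199.6479
7 Feb – 11 Jul 1998: 155 days, exemption €59,000 → (€122,000 − €59,000) × 1.95% × 155/365 = €521.6918
12 Jul – 31 Dec 1998: 173 days, exemption €110,000 → (€122,000 − €110,000) × 1.95% × 173/365 = €110.9096
Total = €832.2493

€832.25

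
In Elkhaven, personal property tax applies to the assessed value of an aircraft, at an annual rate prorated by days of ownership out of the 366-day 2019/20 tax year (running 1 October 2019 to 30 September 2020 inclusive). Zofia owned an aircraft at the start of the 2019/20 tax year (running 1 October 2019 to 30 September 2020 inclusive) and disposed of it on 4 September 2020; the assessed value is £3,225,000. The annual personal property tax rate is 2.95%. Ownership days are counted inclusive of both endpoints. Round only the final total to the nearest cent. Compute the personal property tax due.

£88,379.10

Days held (1 October 2019 – 4 September 2020): 340 out of 366
Tax = £3,225,000 × 2.95% × 340/366 = £88,379.0984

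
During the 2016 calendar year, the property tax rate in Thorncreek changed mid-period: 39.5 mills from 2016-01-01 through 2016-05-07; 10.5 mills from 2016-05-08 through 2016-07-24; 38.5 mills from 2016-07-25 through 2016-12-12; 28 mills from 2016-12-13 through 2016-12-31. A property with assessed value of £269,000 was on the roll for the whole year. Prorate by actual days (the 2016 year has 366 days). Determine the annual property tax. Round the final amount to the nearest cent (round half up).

2016-01-01 to 2016-05-07: 128 days at 39.5 mills → £269,000 × 3.95% × 128/366 = £3,716.0219
2016-05-08 to 2016-07-24: 78 days at 10.5 mills → £269,000 × 1.05% × 78/366 = £601.9426
2016-07-25 to 2016-12-12: 141 days at 38.5 mills → £269,000 × 3.85% × 141/366 = £3,989.7992
2016-12-13 to 2016-12-31: 19 days at 28 mills → £269,000 × 2.8% × 19/366 = £391.0055
Total = £8,698.7691

£8,698.77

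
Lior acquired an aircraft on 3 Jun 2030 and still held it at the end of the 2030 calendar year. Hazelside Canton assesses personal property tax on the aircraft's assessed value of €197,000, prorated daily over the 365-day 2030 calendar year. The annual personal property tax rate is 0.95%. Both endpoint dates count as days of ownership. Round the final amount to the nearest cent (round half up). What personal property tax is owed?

Days held (3 Jun – 31 Dec 2030): 212 out of 365
Tax = €197,000 × 0.95% × 212/365 = €1,087.0082

€1,087.01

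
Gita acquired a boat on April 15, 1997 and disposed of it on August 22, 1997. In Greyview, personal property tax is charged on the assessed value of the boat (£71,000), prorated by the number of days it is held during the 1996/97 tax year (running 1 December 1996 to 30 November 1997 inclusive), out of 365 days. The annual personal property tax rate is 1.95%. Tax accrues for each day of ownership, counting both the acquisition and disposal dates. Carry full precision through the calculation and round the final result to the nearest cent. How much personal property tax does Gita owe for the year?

£493.11

Days held (April 15 – August 22, 1997): 130 out of 365
Tax = £71,000 × 1.95% × 130/365 = £493.1096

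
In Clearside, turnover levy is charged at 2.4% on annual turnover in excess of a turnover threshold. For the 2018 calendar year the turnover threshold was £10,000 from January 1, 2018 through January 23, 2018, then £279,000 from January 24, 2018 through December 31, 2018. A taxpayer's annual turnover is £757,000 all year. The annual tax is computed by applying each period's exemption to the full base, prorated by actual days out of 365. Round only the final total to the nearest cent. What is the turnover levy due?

£11,878.82

January 1 – January 23, 2018: 23 days, exemption £10,000 → (£757,000 − £10,000) × 2.4% × 23/365 = £1,129.7096
January 24 – December 31, 2018: 342 days, exemption £279,000 → (£757,000 − £279,000) × 2.4% × 342/365 = £10,749.1068
Total = £11,878.8164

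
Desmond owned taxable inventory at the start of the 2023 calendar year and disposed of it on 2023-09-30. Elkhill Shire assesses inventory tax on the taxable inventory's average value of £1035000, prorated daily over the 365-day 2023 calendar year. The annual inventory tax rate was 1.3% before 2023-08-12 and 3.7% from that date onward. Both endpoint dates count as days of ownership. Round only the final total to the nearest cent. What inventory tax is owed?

2023-01-01 to 2023-08-11: 223 days at 1.3% → £1035000 × 1.3% × 223/365 = £8220.4521
2023-08-12 to 2023-09-30: 50 days at 3.7% → £1035000 × 3.7% × 50/365 = £5245.8904
Total = £13466.3425

£13466.34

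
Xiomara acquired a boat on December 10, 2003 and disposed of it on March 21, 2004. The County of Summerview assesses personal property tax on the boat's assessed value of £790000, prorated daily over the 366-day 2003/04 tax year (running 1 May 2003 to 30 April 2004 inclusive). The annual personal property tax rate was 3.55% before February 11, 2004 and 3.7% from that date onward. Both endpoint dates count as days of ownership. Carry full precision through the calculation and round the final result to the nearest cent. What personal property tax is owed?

December 10, 2003 – February 10, 2004: 63 days at 3.55% → £790000 × 3.55% × 63/366 = £4827.4180
February 11 – March 21, 2004: 40 days at 3.7% → £790000 × 3.7% × 40/366 = £3194.5355
Total = £8021.9536

£8021.95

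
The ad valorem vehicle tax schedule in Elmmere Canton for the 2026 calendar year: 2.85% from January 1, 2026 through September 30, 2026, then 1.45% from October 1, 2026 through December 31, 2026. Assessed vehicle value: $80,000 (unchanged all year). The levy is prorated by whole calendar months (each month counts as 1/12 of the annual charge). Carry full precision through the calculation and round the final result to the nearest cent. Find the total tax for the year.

January 1 – September 30, 2026: 9 months at 2.85% → $80,000 × 2.85% × 9/12 = $1,710.0000
October 1 – December 31, 2026: 3 months at 1.45% → $80,000 × 1.45% × 3/12 = $290.0000
Total = $2,000.0000

$2,000.00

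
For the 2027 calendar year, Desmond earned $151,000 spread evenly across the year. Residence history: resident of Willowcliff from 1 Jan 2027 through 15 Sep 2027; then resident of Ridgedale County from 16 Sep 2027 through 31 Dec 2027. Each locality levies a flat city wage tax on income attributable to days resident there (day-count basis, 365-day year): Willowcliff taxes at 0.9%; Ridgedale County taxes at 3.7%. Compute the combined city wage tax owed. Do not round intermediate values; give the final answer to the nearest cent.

Willowcliff, 1 Jan – 15 Sep 2027: 258 days → $151,000 × 0.9% × 258/365 = $960.6082
Ridgedale County, 16 Sep – 31 Dec 2027: 107 days → $151,000 × 3.7% × 107/365 = $1,637.8329
Total = $2,598.4411

$2,598.44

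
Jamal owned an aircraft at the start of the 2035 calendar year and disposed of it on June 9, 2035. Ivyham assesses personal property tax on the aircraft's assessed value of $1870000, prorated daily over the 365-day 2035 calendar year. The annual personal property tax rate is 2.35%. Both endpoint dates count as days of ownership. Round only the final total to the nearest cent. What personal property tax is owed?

Days held (January 1 – June 9, 2035): 160 out of 365
Tax = $1870000 × 2.35% × 160/365 = $19263.5616

$19263.56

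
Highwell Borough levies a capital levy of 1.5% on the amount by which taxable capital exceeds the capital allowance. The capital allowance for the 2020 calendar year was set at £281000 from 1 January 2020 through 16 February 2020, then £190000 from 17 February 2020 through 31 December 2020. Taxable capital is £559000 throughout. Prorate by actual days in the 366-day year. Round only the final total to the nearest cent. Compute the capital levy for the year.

1 January – 16 February 2020: 47 days, exemption £281000 → (£559000 − £281000) × 1.5% × 47/366 = £535.4918
17 February – 31 December 2020: 319 days, exemption £190000 → (£559000 − £190000) × 1.5% × 319/366 = £4824.2213
Total = £5359.7131

£5359.71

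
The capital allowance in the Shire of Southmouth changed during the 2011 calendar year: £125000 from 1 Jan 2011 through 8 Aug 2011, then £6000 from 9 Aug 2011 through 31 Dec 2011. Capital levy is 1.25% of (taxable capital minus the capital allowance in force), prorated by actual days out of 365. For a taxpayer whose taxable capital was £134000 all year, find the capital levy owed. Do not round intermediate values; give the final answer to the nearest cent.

£703.42

1 Jan – 8 Aug 2011: 220 days, exemption £125000 → (£134000 − £125000) × 1.25% × 220/365 = £67.8082
9 Aug – 31 Dec 2011: 145 days, exemption £6000 → (£134000 − £6000) × 1.25% × 145/365 = £635.6164
Total = £703.4247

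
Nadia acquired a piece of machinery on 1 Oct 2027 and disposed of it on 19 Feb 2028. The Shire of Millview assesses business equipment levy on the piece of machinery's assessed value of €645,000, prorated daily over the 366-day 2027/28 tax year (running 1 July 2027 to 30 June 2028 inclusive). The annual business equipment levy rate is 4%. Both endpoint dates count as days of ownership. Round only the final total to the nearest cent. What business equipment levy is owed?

Days held (1 Oct 2027 – 19 Feb 2028): 142 out of 366
Tax = €645,000 × 4% × 142/366 = €10,009.8361

€10,009.84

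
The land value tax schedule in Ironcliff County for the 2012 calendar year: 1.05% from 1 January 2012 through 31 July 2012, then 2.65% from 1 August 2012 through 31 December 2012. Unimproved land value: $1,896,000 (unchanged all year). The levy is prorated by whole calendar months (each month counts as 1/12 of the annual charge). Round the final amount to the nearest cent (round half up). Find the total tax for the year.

1 January – 31 July 2012: 7 months at 1.05% → $1,896,000 × 1.05% × 7/12 = $11,613.0000
1 August – 31 December 2012: 5 months at 2.65% → $1,896,000 × 2.65% × 5/12 = $20,935.0000
Total = $32,548.0000

$32,548.00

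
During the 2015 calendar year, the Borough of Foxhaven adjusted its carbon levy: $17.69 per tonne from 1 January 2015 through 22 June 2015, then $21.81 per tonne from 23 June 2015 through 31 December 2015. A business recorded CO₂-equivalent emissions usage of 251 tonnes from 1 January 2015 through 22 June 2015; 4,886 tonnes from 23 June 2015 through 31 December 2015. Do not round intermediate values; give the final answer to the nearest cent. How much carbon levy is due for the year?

$111,003.85

1 January – 22 June 2015: 251 tonnes at $17.69/tonne → $4,440.19
23 June – 31 December 2015: 4,886 tonnes at $21.81/tonne → $106,563.66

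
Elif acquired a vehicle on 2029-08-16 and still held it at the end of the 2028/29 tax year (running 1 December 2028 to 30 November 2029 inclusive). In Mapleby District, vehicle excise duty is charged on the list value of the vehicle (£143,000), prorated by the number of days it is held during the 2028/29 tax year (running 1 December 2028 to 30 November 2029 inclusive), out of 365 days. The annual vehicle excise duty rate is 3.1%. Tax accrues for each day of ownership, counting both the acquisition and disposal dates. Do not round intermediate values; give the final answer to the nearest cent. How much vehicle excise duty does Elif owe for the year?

£1,299.54

Days held (2029-08-16 to 2029-11-30): 107 out of 365
Tax = £143,000 × 3.1% × 107/365 = £1,299.5370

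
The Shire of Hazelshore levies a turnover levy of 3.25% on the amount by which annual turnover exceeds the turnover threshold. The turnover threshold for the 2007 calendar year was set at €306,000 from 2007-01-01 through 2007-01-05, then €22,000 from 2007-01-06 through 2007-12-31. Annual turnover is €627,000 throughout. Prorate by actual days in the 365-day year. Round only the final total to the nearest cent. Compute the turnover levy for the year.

2007-01-01 to 2007-01-05: 5 days, exemption €306,000 → (€627,000 − €306,000) × 3.25% × 5/365 = €142.9110
2007-01-06 to 2007-12-31: 360 days, exemption €22,000 → (€627,000 − €22,000) × 3.25% × 360/365 = €19,393.1507
Total = €19,536.0616

€19,536.06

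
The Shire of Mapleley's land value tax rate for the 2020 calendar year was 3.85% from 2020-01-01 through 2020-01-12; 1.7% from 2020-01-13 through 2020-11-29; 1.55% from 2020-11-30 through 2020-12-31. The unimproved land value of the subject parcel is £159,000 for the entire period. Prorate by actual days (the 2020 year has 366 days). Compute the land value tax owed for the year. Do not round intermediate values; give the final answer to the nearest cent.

2020-01-01 to 2020-01-12: 12 days at 3.85% → £159,000 × 3.85% × 12/366 = £200.7049
2020-01-13 to 2020-11-29: 322 days at 1.7% → £159,000 × 1.7% × 322/366 = £2,378.0492
2020-11-30 to 2020-12-31: 32 days at 1.55% → £159,000 × 1.55% × 32/366 = £215.4754
Total = £2,794.2295

£2,794.23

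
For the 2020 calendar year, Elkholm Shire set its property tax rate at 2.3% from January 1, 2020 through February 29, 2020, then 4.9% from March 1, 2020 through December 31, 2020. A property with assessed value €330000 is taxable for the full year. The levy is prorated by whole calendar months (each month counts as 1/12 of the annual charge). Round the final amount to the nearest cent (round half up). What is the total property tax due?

€14740.00

January 1 – February 29, 2020: 2 months at 2.3% → €330000 × 2.3% × 2/12 = €1265.0000
March 1 – December 31, 2020: 10 months at 4.9% → €330000 × 4.9% × 10/12 = €13475.0000
Total = €14740.0000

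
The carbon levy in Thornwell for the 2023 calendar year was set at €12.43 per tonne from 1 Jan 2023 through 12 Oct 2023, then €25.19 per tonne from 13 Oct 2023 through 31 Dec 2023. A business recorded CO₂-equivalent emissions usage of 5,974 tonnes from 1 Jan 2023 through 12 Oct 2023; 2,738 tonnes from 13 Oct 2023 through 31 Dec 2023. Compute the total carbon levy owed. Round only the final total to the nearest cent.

€143,227.04

1 Jan – 12 Oct 2023: 5,974 tonnes at €12.43/tonne → €74,256.82
13 Oct – 31 Dec 2023: 2,738 tonnes at €25.19/tonne → €68,970.22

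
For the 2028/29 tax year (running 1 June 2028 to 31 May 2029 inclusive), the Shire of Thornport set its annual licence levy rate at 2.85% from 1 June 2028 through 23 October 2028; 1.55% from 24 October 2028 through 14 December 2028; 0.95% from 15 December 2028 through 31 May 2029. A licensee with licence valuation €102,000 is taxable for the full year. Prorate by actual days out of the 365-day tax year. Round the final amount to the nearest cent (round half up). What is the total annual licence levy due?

€1,826.08

1 June – 23 October 2028: 145 days at 2.85% → €102,000 × 2.85% × 145/365 = €1,154.8356
24 October – 14 December 2028: 52 days at 1.55% → €102,000 × 1.55% × 52/365 = €225.2384
15 December 2028 – 31 May 2029: 168 days at 0.95% → €102,000 × 0.95% × 168/365 = €446.0055
Total = €1,826.0795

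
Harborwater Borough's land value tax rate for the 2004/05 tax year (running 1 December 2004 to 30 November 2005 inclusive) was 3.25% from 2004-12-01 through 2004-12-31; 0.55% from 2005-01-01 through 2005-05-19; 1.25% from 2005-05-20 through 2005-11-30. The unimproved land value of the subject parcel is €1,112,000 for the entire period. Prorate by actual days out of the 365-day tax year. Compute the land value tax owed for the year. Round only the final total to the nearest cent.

2004-12-01 to 2004-12-31: 31 days at 3.25% → €1,112,000 × 3.25% × 31/365 = €3,069.4247
2005-01-01 to 2005-05-19: 139 days at 0.55% → €1,112,000 × 0.55% × 139/365 = €2,329.1068
2005-05-20 to 2005-11-30: 195 days at 1.25% → €1,112,000 × 1.25% × 195/365 = €7,426.0274
Total = €12,824.5589

€12,824.56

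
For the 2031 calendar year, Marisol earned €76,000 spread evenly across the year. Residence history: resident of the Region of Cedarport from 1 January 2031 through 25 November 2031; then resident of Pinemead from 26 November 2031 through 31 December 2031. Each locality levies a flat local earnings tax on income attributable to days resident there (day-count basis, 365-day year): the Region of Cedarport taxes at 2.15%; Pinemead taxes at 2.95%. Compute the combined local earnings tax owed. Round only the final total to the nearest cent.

€1,693.97

The Region of Cedarport, 1 January – 25 November 2031: 329 days → €76,000 × 2.15% × 329/365 = €1,472.8384
Pinemead, 26 November – 31 December 2031: 36 days → €76,000 × 2.95% × 36/365 = €221.1288
Total = €1,693.9671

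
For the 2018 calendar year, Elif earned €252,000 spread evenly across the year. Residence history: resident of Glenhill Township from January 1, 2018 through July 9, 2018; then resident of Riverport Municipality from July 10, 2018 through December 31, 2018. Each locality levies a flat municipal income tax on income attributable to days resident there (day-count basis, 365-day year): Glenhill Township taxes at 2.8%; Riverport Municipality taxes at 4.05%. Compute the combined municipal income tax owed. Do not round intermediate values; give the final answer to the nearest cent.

Glenhill Township, January 1 – July 9, 2018: 190 days → €252,000 × 2.8% × 190/365 = €3,672.9863
Riverport Municipality, July 10 – December 31, 2018: 175 days → €252,000 × 4.05% × 175/365 = €4,893.2877
Total = €8,566.2740

€8,566.27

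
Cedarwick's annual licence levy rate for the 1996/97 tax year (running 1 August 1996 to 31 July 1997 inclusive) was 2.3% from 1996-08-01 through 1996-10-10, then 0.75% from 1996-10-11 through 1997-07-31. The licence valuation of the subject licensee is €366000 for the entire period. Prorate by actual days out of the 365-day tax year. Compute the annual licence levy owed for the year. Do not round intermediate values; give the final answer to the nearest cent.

€3848.52

1996-08-01 to 1996-10-10: 71 days at 2.3% → €366000 × 2.3% × 71/365 = €1637.4740
1996-10-11 to 1997-07-31: 294 days at 0.75% → €366000 × 0.75% × 294/365 = €2211.0411
Total = €3848.5151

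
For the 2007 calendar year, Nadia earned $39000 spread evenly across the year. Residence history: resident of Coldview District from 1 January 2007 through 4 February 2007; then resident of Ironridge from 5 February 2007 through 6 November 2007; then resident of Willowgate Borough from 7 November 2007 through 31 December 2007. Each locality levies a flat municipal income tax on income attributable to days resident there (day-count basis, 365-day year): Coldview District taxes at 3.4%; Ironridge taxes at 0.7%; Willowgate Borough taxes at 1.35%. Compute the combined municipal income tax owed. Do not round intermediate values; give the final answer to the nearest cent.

Coldview District, 1 January – 4 February 2007: 35 days → $39000 × 3.4% × 35/365 = $127.1507
Ironridge, 5 February – 6 November 2007: 275 days → $39000 × 0.7% × 275/365 = $205.6849
Willowgate Borough, 7 November – 31 December 2007: 55 days → $39000 × 1.35% × 55/365 = $79.3356
Total = $412.1712

$412.17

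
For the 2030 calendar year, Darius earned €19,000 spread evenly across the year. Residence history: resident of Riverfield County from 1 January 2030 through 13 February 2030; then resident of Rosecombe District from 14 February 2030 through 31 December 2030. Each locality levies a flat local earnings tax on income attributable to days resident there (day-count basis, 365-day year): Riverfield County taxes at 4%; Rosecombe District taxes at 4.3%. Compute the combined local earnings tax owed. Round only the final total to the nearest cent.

€810.13

Riverfield County, 1 January – 13 February 2030: 44 days → €19,000 × 4% × 44/365 = €91.6164
Rosecombe District, 14 February – 31 December 2030: 321 days → €19,000 × 4.3% × 321/365 = €718.5123
Total = €810.1288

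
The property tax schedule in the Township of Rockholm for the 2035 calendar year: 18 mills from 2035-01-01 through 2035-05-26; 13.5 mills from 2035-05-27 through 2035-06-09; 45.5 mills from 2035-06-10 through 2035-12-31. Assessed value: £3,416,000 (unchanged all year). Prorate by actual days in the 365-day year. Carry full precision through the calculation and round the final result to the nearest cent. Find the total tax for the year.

2035-01-01 to 2035-05-26: 146 days at 18 mills → £3,416,000 × 1.8% × 146/365 = £24,595.2000
2035-05-27 to 2035-06-09: 14 days at 13.5 mills → £3,416,000 × 1.35% × 14/365 = £1,768.8329
2035-06-10 to 2035-12-31: 205 days at 45.5 mills → £3,416,000 × 4.55% × 205/365 = £87,295.1781
Total = £113,659.2110

£113,659.21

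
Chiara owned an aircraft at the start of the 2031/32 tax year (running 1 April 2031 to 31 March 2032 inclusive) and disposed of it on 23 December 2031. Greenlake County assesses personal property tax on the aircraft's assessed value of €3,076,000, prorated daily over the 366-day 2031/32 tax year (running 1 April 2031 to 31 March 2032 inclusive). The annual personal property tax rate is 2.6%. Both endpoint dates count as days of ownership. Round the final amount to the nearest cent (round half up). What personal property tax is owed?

€58,343.15

Days held (1 April – 23 December 2031): 267 out of 366
Tax = €3,076,000 × 2.6% × 267/366 = €58,343.1475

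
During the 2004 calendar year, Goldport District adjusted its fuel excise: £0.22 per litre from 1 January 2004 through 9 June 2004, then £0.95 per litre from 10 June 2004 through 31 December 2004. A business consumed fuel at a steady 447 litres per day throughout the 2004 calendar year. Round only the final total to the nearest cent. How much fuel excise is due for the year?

1 January – 9 June 2004: 161 days × 447 litres/day = 71,967 litres at £0.22/litre → £15,832.74
10 June – 31 December 2004: 205 days × 447 litres/day = 91,635 litres at £0.95/litre → £87,053.25

£102,885.99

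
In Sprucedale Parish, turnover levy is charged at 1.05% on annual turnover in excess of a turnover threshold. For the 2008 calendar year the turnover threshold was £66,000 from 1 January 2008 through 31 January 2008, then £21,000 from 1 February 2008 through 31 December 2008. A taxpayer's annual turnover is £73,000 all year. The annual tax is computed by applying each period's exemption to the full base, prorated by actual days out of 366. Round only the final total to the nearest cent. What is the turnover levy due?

£505.98

1 January – 31 January 2008: 31 days, exemption £66,000 → (£73,000 − £66,000) × 1.05% × 31/366 = £6.2254
1 February – 31 December 2008: 335 days, exemption £21,000 → (£73,000 − £21,000) × 1.05% × 335/366 = £499.7541
Total = £505.9795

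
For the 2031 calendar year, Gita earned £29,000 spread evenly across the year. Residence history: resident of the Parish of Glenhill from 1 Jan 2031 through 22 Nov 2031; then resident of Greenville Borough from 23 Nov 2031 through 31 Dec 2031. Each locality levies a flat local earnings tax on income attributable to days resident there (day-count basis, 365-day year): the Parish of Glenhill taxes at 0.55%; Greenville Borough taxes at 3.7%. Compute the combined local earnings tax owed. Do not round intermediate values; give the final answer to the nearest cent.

The Parish of Glenhill, 1 Jan – 22 Nov 2031: 326 days → £29,000 × 0.55% × 326/365 = £142.4575
Greenville Borough, 23 Nov – 31 Dec 2031: 39 days → £29,000 × 3.7% × 39/365 = £114.6493
Total = £257.1068

£257.11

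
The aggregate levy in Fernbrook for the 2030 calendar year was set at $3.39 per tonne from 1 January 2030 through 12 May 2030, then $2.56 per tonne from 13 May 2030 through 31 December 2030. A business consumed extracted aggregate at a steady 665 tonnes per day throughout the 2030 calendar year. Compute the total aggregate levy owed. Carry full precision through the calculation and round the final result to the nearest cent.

$694,233.40

1 January – 12 May 2030: 132 days × 665 tonnes/day = 87,780 tonnes at $3.39/tonne → $297,574.20
13 May – 31 December 2030: 233 days × 665 tonnes/day = 154,945 tonnes at $2.56/tonne → $396,659.20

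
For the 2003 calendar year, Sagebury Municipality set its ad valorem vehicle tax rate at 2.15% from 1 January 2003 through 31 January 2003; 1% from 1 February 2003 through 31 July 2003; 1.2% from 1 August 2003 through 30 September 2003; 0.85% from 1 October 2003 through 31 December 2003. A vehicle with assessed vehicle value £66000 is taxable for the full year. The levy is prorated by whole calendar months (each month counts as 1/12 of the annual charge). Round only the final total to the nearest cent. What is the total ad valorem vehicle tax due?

£720.50

1 January – 31 January 2003: 1 month at 2.15% → £66000 × 2.15% × 1/12 = £118.2500
1 February – 31 July 2003: 6 months at 1% → £66000 × 1% × 6/12 = £330.0000
1 August – 30 September 2003: 2 months at 1.2% → £66000 × 1.2% × 2/12 = £132.0000
1 October – 31 December 2003: 3 months at 0.85% → £66000 × 0.85% × 3/12 = £140.2500
Total = £720.5000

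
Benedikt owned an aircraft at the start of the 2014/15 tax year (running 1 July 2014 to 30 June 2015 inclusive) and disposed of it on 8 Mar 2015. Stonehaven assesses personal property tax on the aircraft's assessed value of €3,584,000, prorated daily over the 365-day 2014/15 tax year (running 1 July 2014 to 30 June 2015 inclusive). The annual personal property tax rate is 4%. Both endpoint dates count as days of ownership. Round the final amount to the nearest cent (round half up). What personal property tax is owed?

€98,584.55

Days held (1 Jul 2014 – 8 Mar 2015): 251 out of 365
Tax = €3,584,000 × 4% × 251/365 = €98,584.5479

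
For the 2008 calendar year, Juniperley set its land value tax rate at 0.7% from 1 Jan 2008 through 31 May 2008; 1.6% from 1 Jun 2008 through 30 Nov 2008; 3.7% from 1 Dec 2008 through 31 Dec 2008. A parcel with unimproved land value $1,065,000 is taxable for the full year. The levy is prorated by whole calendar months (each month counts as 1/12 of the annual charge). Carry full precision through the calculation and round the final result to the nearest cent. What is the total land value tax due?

$14,910.00

1 Jan – 31 May 2008: 5 months at 0.7% → $1,065,000 × 0.7% × 5/12 = $3,106.2500
1 Jun – 30 Nov 2008: 6 months at 1.6% → $1,065,000 × 1.6% × 6/12 = $8,520.0000
1 Dec – 31 Dec 2008: 1 month at 3.7% → $1,065,000 × 3.7% × 1/12 = $3,283.7500
Total = $14,910.0000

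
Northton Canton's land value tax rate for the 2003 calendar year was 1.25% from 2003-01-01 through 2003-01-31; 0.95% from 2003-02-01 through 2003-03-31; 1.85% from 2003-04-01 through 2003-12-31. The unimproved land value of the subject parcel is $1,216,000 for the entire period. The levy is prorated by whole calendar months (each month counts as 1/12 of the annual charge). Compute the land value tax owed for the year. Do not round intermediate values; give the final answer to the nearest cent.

$20,064.00

2003-01-01 to 2003-01-31: 1 month at 1.25% → $1,216,000 × 1.25% × 1/12 = $1,266.6667
2003-02-01 to 2003-03-31: 2 months at 0.95% → $1,216,000 × 0.95% × 2/12 = $1,925.3333
2003-04-01 to 2003-12-31: 9 months at 1.85% → $1,216,000 × 1.85% × 9/12 = $16,872.0000
Total = $20,064.0000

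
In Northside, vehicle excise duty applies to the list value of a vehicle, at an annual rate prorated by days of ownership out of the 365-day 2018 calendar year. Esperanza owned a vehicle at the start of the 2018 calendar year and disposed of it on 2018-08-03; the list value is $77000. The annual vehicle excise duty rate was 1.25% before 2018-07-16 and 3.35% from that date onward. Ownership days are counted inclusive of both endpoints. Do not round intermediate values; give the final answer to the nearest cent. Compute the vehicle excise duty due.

2018-01-01 to 2018-07-15: 196 days at 1.25% → $77000 × 1.25% × 196/365 = $516.8493
2018-07-16 to 2018-08-03: 19 days at 3.35% → $77000 × 3.35% × 19/365 = $134.2753
Total = $651.1247

$651.12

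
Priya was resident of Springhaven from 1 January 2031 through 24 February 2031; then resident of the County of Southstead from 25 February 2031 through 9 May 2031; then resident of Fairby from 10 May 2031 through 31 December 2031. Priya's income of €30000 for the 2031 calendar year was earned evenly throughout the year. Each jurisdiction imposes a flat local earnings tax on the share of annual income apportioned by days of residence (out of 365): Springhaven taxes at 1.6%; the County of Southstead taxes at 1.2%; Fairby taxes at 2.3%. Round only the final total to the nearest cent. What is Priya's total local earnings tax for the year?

Springhaven, 1 January – 24 February 2031: 55 days → €30000 × 1.6% × 55/365 = €72.3288
The County of Southstead, 25 February – 9 May 2031: 74 days → €30000 × 1.2% × 74/365 = €72.9863
Fairby, 10 May – 31 December 2031: 236 days → €30000 × 2.3% × 236/365 = €446.1370
Total = €591.4521

€591.45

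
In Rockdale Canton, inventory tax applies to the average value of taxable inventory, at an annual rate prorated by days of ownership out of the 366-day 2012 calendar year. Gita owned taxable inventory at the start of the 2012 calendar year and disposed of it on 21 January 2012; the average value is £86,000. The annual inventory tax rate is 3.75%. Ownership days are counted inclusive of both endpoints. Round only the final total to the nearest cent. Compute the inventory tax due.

Days held (1 January – 21 January 2012): 21 out of 366
Tax = £86,000 × 3.75% × 21/366 = £185.0410

£185.04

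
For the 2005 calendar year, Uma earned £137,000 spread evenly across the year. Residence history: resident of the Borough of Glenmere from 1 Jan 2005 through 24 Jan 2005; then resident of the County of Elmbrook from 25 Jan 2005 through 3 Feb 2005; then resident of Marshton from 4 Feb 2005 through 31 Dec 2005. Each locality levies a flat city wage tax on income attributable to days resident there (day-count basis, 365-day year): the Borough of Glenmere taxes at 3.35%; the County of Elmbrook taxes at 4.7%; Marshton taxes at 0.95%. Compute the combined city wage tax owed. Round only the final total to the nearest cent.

£1,658.45

The Borough of Glenmere, 1 Jan – 24 Jan 2005: 24 days → £137,000 × 3.35% × 24/365 = £301.7753
The County of Elmbrook, 25 Jan – 3 Feb 2005: 10 days → £137,000 × 4.7% × 10/365 = £176.4110
Marshton, 4 Feb – 31 Dec 2005: 331 days → £137,000 × 0.95% × 331/365 = £1,180.2644
Total = £1,658.4507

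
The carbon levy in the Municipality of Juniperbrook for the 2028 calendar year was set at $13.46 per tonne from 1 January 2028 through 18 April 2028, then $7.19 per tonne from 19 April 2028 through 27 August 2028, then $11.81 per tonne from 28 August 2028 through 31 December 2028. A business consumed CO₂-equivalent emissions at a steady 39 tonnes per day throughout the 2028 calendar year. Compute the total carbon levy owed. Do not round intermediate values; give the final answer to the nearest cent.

$151,986.51

1 January – 18 April 2028: 109 days × 39 tonnes/day = 4,251 tonnes at $13.46/tonne → $57,218.46
19 April – 27 August 2028: 131 days × 39 tonnes/day = 5,109 tonnes at $7.19/tonne → $36,733.71
28 August – 31 December 2028: 126 days × 39 tonnes/day = 4,914 tonnes at $11.81/tonne → $58,034.34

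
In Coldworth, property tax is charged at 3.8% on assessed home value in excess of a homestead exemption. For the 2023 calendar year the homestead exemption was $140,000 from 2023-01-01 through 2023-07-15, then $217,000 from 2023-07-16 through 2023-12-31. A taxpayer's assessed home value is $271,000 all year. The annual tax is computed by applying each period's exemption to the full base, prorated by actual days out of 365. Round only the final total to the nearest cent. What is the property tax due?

2023-01-01 to 2023-07-15: 196 days, exemption $140,000 → ($271,000 − $140,000) × 3.8% × 196/365 = $2,673.1178
2023-07-16 to 2023-12-31: 169 days, exemption $217,000 → ($271,000 − $217,000) × 3.8% × 169/365 = $950.1041
Total = $3,623.2219

$3,623.22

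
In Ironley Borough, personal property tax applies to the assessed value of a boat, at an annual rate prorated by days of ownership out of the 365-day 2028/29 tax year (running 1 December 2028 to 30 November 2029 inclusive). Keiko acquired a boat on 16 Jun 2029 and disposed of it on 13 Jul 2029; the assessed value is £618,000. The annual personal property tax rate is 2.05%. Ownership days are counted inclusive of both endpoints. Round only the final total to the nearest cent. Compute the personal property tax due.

£971.87

Days held (16 Jun – 13 Jul 2029): 28 out of 365
Tax = £618,000 × 2.05% × 28/365 = £971.8685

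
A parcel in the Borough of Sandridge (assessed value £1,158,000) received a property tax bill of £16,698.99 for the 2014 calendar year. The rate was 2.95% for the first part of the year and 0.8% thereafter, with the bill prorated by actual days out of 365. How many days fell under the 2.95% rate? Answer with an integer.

Let d = days at the first rate; then 365 − d days at the second rate.
£1,158,000 × [2.95%·d + 0.8%·(365−d)] / 365 = £16,698.99
Solving gives d = 109, so the new rate took effect on 20 April 2014.

109 days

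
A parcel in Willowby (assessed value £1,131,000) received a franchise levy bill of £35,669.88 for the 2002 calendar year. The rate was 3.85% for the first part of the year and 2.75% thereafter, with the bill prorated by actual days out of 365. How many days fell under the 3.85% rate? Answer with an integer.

134 days

Let d = days at the first rate; then 365 − d days at the second rate.
£1,131,000 × [3.85%·d + 2.75%·(365−d)] / 365 = £35,669.88
Solving gives d = 134, so the new rate took effect on May 15, 2002.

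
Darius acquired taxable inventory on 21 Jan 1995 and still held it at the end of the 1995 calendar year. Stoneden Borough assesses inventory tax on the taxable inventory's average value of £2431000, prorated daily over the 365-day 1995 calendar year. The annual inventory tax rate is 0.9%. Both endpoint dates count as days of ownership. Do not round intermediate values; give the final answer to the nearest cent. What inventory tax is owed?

£20680.15

Days held (21 Jan – 31 Dec 1995): 345 out of 365
Tax = £2431000 × 0.9% × 345/365 = £20680.1507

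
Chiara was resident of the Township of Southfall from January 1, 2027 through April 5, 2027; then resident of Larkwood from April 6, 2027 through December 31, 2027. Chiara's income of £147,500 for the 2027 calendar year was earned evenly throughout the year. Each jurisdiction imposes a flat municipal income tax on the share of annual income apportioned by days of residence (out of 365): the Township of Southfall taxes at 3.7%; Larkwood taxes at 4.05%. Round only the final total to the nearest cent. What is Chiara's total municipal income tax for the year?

The Township of Southfall, January 1 – April 5, 2027: 95 days → £147,500 × 3.7% × 95/365 = £1,420.4452
Larkwood, April 6 – December 31, 2027: 270 days → £147,500 × 4.05% × 270/365 = £4,418.9384
Total = £5,839.3836

£5,839.38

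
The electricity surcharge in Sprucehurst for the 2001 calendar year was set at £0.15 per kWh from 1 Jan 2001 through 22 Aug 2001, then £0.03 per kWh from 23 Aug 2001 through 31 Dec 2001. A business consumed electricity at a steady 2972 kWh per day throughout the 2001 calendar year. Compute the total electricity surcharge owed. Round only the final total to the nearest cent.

1 Jan – 22 Aug 2001: 234 days × 2972 kWh/day = 695,448 kWh at £0.15/kWh → £104317.20
23 Aug – 31 Dec 2001: 131 days × 2972 kWh/day = 389,332 kWh at £0.03/kWh → £11679.96

£115997.16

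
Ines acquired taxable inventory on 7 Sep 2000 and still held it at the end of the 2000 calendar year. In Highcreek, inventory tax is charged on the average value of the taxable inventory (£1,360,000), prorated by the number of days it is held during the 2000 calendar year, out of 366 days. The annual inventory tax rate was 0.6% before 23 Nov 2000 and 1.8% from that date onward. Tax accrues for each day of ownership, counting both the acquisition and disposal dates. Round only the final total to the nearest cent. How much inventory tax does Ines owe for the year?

7 Sep – 22 Nov 2000: 77 days at 0.6% → £1,360,000 × 0.6% × 77/366 = £1,716.7213
23 Nov – 31 Dec 2000: 39 days at 1.8% → £1,360,000 × 1.8% × 39/366 = £2,608.5246
Total = £4,325.2459

£4,325.25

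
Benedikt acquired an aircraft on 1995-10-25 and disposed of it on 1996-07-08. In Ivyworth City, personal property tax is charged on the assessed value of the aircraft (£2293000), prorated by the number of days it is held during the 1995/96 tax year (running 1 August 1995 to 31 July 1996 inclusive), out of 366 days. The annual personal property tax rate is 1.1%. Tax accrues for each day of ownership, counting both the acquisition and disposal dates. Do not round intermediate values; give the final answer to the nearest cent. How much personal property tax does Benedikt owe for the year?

Days held (1995-10-25 to 1996-07-08): 258 out of 366
Tax = £2293000 × 1.1% × 258/366 = £17780.1475

£17780.15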